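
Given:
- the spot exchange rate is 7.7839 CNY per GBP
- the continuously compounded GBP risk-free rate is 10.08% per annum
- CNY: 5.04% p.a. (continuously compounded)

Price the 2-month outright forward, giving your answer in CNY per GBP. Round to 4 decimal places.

7.7188

T = 2/12 years.
Growth of 1 CNY over T: e^(0.0504×2/12) = 1.0084354.
GBP growth factor: e^(0.1008×2/12) = 1.0169419.
CIP: F = S · (grow CNY)/(grow GBP) = 7.7839 × 1.0084354/1.0169419 = 7.718789 CNY per GBP.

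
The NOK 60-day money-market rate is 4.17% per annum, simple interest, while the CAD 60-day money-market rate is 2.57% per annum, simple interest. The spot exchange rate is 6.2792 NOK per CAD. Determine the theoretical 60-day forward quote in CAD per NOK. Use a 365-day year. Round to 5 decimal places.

T = 60/365 years.
NOK accumulates by 1 + 0.0417×60/365 = 1.0068548.
CAD growth factor: 1 + 0.0257×60/365 = 1.0042247.
So F = 6.2792 × 1.0068548 / 1.0042247 = 6.295645 (NOK/CAD).
Invert for CAD per NOK: 1 / 6.295645 = 0.15884.

0.15884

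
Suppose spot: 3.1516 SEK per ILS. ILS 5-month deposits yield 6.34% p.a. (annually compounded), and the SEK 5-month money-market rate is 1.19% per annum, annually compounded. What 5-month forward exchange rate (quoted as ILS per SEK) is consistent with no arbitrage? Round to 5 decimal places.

0.32393

T = 5/12 years.
SEK accumulates by (1 + 0.0119)^(5/12) = 1.0049412.
Growth of 1 ILS over T: (1 + 0.0634)^(5/12) = 1.0259439.
So F = 3.1516 × 1.0049412 / 1.0259439 = 3.087082 (SEK/ILS).
Invert for ILS per SEK: 1 / 3.087082 = 0.32393.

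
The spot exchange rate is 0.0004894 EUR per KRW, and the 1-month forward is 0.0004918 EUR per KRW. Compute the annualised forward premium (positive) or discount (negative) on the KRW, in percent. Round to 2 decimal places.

T = 1/12 years.
(F − S)/S = (0.0004918 − 0.0004894)/0.0004894 = 0.0049040.
Per annum: 0.0049040 / (1/12) = 0.058848 = 5.88%.

+5.88%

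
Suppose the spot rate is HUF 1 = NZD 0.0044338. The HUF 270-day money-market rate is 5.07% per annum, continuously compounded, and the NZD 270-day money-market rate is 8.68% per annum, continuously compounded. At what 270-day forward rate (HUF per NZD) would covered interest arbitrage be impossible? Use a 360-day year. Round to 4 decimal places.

219.5156

T = 270/360 years.
NZD accumulates by e^(0.0868×270/360) = 1.067265746.
Growth of 1 HUF over T: e^(0.0507×270/360) = 1.038757201.
CIP: F = S · (grow NZD)/(grow HUF) = 0.0044338 × 1.067265746/1.038757201 = 0.00455548502 NZD per HUF.
Quoted the other way: 1/0.00455548502 = 219.5156 HUF per NZD.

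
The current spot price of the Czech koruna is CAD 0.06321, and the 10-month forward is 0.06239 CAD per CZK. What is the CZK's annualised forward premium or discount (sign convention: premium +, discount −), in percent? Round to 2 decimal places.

-1.56%

T = 10/12 years.
CZK trades forward at -1.29726% vs spot over the period.
Per annum: -0.0129726 / (10/12) = -0.015567 = -1.56%.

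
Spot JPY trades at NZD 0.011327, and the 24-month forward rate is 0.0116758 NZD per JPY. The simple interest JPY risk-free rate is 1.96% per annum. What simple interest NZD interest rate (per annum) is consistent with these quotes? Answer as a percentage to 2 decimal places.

3.56%

T = 2 years.
By CIP, F/S equals the NZD-to-JPY growth ratio: 0.0116758/0.011327 = 1.0307937.
JPY growth factor: 1 + 0.0196×2 = 1.039200.
So the NZD growth factor = 1.0712008.
r = (1.0712008 − 1)/2 = 0.035600 → 3.56%.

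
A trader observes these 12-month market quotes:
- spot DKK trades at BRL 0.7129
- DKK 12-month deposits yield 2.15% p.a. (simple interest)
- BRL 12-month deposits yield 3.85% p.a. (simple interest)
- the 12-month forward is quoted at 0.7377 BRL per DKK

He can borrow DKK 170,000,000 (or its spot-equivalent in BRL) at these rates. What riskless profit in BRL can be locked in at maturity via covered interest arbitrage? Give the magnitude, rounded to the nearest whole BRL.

T = 1 year.
Route A — deposit DKK, sell forward: 170,000,000 × 1.021500 × 0.7377 = BRL 128,105,293.50.
Route B — convert at spot, deposit BRL: 170,000,000 × 0.7129 × 1.038500 = BRL 125,858,930.50.
The quoted forward overvalues DKK, so borrow BRL, buy DKK at spot, deposit the DKK at 2.15%, and sell the proceeds forward at 0.7377.
Profit = 128,105,293.50 − 125,858,930.50 = BRL 2,246,363.

BRL 2,246,363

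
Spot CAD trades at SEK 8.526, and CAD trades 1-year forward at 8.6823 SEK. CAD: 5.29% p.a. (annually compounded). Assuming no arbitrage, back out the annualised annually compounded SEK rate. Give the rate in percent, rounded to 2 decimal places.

7.22%

T = 1 year.
F/S = 8.6823/8.526 = 1.0183322 = (growth of SEK) / (growth of CAD).
CAD growth factor: (1 + 0.0529)^1 = 1.052900.
That pins the SEK growth at 1.072202.
r = 1.072202^(1/1) − 1 = 0.072202 → 7.22%.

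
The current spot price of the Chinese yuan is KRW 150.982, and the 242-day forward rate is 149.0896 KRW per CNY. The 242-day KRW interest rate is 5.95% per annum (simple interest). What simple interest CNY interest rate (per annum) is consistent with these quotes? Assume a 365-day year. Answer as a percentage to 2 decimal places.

T = 242/365 years.
F/S = 149.0896/150.982 = 0.9874661 = (growth of KRW) / (growth of CNY).
The KRW side grows by 1 + 0.0595×242/365 = 1.0394493.
That pins the CNY growth at 1.052643.
r = (1.052643 − 1)/(242/365) = 0.079400 → 7.94%.

7.94%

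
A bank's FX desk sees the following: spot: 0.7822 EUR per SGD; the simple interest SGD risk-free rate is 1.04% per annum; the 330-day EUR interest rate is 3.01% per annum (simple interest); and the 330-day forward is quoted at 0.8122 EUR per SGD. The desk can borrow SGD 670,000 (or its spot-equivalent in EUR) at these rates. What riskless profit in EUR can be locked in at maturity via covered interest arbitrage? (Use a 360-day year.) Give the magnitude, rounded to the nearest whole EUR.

EUR 10,828

T = 330/360 years.
Invest the SGD and cover forward: 670,000 × 1.00953333 × 0.8122 = EUR 549,361.79.
Convert at spot and invest in EUR: 670,000 × 0.7822 × 1.02759167 = EUR 538,534.08.
The quoted forward overvalues SGD, so borrow EUR, buy SGD at spot, deposit the SGD at 1.04%, and sell the proceeds forward at 0.8122.
Arbitrage profit = |549,361.79 − 538,534.08| = EUR 10,828.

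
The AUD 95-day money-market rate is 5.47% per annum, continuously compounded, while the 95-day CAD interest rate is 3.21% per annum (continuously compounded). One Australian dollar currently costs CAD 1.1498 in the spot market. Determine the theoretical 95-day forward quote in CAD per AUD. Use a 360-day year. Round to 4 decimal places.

1.1430

T = 95/360 years.
Growth of 1 CAD over T: e^(0.0321×95/360) = 1.0085068.
AUD accumulates by e^(0.0547×95/360) = 1.0145394.
CIP: F = S · (grow CAD)/(grow AUD) = 1.1498 × 1.0085068/1.0145394 = 1.142963 CAD per AUD.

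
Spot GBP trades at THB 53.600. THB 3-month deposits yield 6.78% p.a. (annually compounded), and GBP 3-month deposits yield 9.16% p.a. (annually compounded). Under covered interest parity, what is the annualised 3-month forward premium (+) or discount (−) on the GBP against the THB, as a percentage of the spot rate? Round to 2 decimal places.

-2.20%

T = 3/12 years.
CIP forward (THB per GBP) = 53.6 × 1.0165353/1.0221529 = 53.305422.
Annualised premium = (F − S)/S × (1/T) = (53.305422 − 53.6)/53.6 ÷ (3/12) = -2.20%.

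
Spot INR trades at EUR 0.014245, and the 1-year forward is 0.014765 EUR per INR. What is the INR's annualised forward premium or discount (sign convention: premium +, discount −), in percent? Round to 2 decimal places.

+3.65%

T = 1 year.
(F − S)/S = (0.014765 − 0.014245)/0.014245 = 0.0365040.
Per annum: 0.0365040 / 1 = 0.036504 = 3.65%.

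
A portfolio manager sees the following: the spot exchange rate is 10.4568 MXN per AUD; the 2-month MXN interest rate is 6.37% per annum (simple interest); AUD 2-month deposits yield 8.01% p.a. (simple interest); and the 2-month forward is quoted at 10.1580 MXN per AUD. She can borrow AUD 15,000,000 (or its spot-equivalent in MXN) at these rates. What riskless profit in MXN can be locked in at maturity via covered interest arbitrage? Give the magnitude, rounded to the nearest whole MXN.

T = 2/12 years.
Keep in AUD, deliver into the forward: 15,000,000·1.013350·10.1580 = MXN 154,404,139.50.
Swap to MXN now, deposit: 15,000,000·10.4568·1.01061666667 = MXN 158,517,245.40.
The quoted forward undervalues AUD, so borrow AUD, convert to MXN at spot, deposit the MXN at 6.37%, and buy AUD forward at 10.1580 to cover the loan.
Arbitrage profit = |154,404,139.50 − 158,517,245.40| = MXN 4,113,106.

MXN 4,113,106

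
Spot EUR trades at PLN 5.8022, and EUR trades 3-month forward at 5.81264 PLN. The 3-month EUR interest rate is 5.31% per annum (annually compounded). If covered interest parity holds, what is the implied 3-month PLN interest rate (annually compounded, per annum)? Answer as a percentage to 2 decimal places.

T = 3/12 years.
By CIP, F/S equals the PLN-to-EUR growth ratio: 5.81264/5.8022 = 1.0017993.
The EUR side grows by (1 + 0.0531)^(3/12) = 1.0130186.
So the PLN growth factor = 1.0148413.
Annualise: 1.0148413^(12/3) − 1 = 0.060700 = 6.07%.

6.07%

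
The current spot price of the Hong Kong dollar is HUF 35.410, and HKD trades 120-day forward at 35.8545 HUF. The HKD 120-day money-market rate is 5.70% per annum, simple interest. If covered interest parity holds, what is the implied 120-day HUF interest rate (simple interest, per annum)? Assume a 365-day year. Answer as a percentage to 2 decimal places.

T = 120/365 years.
By CIP, F/S equals the HUF-to-HKD growth ratio: 35.8545/35.41 = 1.0125530.
The HKD side grows by 1 + 0.0570×120/365 = 1.0187397.
That pins the HUF growth at 1.0315279.
(1.0315279 − 1)/T = 0.095897, i.e. 9.59%.

9.59%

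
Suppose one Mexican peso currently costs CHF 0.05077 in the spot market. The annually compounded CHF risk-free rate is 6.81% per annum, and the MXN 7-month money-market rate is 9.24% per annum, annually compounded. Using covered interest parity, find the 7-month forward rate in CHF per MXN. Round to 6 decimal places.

T = 7/12 years.
CHF growth factor: (1 + 0.0681)^(7/12) = 1.0391788.
MXN growth factor: (1 + 0.0924)^(7/12) = 1.0529053.
So F = 0.05077 × 1.0391788 / 1.0529053 = 0.05010812 (CHF/MXN).

0.050108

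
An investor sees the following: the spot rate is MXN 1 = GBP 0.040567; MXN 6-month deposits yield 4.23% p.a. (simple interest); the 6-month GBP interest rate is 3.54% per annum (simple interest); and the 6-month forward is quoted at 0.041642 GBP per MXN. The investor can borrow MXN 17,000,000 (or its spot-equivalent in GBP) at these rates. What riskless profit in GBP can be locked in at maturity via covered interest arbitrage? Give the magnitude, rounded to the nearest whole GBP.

GBP 21,041

T = 6/12 years.
Keep in MXN, deliver into the forward: 17,000,000·1.021150·0.041642 = GBP 722,886.38.
Swap to GBP now, deposit: 17,000,000·0.040567·1.017700 = GBP 701,845.61.
The quoted forward overvalues MXN, so borrow GBP, buy MXN at spot, deposit the MXN at 4.23%, and sell the proceeds forward at 0.041642.
Profit = 722,886.38 − 701,845.61 = GBP 21,041.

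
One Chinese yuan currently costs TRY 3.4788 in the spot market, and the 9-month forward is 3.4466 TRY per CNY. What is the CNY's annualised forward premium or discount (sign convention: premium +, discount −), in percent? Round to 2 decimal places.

-1.23%

T = 9/12 years.
(F − S)/S = (3.4466 − 3.4788)/3.4788 = -0.0092561.
Annualise by dividing by T: -0.0092561 / (9/12) = -0.012341 → -1.23%.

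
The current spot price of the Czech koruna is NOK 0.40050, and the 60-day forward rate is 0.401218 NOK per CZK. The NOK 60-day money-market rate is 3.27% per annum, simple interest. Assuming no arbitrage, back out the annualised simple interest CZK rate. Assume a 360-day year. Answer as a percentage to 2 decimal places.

2.19%

T = 60/360 years.
CIP gives F = S · g_NOK/g_CZK, so g_NOK/g_CZK = 0.401218/0.4005 = 1.0017928.
NOK growth factor: 1 + 0.0327×60/360 = 1.005450.
Hence g_CZK = 1.0036507.
r = (1.0036507 − 1)/(60/360) = 0.021904 → 2.19%.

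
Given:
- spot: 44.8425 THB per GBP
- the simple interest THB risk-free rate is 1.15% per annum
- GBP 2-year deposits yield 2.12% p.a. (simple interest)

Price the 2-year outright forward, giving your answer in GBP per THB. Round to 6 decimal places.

T = 2 years.
Growth of 1 THB over T: 1 + 0.0115×2 = 1.023000.
GBP accumulates by 1 + 0.0212×2 = 1.042400.
Forward (THB per GBP) = 44.8425 × 1.023000 / 1.042400 = 44.00794.
Invert for GBP per THB: 1 / 44.00794 = 0.022723.

0.022723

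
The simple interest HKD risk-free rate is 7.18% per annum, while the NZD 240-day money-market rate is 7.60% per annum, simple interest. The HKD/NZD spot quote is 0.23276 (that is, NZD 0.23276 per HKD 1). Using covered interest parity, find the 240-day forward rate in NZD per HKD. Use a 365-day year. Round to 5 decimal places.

T = 240/365 years.
NZD growth factor: 1 + 0.0760×240/365 = 1.0499726.
Growth of 1 HKD over T: 1 + 0.0718×240/365 = 1.047211.
Forward (NZD per HKD) = 0.23276 × 1.0499726 / 1.047211 = 0.2333738.

0.23337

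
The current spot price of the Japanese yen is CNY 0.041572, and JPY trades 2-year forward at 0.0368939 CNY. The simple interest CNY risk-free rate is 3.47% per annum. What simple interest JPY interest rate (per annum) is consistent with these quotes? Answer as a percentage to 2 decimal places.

T = 2 years.
CIP gives F = S · g_CNY/g_JPY, so g_CNY/g_JPY = 0.0368939/0.041572 = 0.8874699.
The CNY side grows by 1 + 0.0347×2 = 1.069400.
So the JPY growth factor = 1.2049986.
r = (1.2049986 − 1)/2 = 0.102499 → 10.25%.

10.25%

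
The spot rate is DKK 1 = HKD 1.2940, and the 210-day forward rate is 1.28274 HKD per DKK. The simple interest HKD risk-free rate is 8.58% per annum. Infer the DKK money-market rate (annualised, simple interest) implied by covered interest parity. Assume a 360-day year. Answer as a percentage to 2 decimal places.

T = 210/360 years.
CIP gives F = S · g_HKD/g_DKK, so g_HKD/g_DKK = 1.28274/1.294 = 0.9912983.
The HKD side grows by 1 + 0.0858×210/360 = 1.050050.
Hence g_DKK = 1.0592674.
r = (1.0592674 − 1)/(210/360) = 0.101601 → 10.16%.

10.16%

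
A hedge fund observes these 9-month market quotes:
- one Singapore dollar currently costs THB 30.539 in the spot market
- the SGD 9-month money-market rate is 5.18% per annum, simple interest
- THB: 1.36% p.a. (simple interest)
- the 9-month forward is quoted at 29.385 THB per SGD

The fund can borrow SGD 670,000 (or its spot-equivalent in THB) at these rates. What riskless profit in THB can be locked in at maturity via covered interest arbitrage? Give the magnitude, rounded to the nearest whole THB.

THB 217,007

T = 9/12 years.
Invest the SGD and cover forward: 670,000 × 1.038850 × 29.385 = THB 20,452,826.86.
Convert at spot and invest in THB: 670,000 × 30.539 × 1.010200 = THB 20,669,833.53.
The quoted forward undervalues SGD, so borrow SGD, convert to THB at spot, deposit the THB at 1.36%, and buy SGD forward at 29.385 to cover the loan.
The gap between the two covered legs is THB 217,007.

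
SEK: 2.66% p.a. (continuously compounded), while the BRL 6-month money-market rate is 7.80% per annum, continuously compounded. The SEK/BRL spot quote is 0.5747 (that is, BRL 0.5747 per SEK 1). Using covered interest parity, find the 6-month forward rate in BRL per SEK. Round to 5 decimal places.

0.58966

T = 6/12 years.
BRL accumulates by e^(0.0780×6/12) = 1.0397705.
SEK growth factor: e^(0.0266×6/12) = 1.0133888.
Forward (BRL per SEK) = 0.5747 × 1.0397705 / 1.0133888 = 0.5896612.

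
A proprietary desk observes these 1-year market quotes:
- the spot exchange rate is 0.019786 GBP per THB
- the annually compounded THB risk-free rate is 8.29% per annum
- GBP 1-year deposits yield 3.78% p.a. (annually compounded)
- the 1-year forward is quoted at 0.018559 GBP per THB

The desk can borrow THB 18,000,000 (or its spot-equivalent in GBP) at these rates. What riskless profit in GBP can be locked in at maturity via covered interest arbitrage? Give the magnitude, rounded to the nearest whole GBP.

GBP 7,855

T = 1 year.
Route A — deposit THB, sell forward: 18,000,000 × 1.082900 × 0.018559 = GBP 361,755.74.
Route B — convert at spot, deposit GBP: 18,000,000 × 0.019786 × 1.037800 = GBP 369,610.39.
The quoted forward undervalues THB, so borrow THB, convert to GBP at spot, deposit the GBP at 3.78%, and buy THB forward at 0.018559 to cover the loan.
Arbitrage profit = |361,755.74 − 369,610.39| = GBP 7,855.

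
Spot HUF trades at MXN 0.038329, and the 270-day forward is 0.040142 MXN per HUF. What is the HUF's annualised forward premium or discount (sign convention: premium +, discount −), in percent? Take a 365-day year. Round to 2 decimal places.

+6.39%

T = 270/365 years.
HUF trades forward at +4.73010% vs spot over the period.
Per annum: 0.0473010 / (270/365) = 0.063944 = 6.39%.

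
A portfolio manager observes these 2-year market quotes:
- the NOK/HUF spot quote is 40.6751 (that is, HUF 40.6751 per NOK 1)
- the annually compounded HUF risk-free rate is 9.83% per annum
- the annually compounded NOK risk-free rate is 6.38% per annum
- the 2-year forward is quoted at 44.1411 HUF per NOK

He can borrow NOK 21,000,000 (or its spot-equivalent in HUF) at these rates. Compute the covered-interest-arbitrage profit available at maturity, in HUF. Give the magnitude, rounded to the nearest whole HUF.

HUF 18,654,602

T = 2 years.
Keep in NOK, deliver into the forward: 21,000,000·1.13167044·44.1411 = HUF 1,049,016,739.24.
Swap to HUF now, deposit: 21,000,000·40.6751·1.20626289 = HUF 1,030,362,137.22.
The quoted forward overvalues NOK, so borrow HUF, buy NOK at spot, deposit the NOK at 6.38%, and sell the proceeds forward at 44.1411.
Arbitrage profit = |1,049,016,739.24 − 1,030,362,137.22| = HUF 18,654,602.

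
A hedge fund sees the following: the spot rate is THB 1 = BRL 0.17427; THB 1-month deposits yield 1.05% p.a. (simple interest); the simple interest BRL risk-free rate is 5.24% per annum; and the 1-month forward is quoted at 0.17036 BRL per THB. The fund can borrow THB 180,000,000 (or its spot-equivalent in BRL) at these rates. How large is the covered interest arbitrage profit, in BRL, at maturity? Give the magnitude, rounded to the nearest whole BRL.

BRL 813,945

T = 1/12 years.
Keep in THB, deliver into the forward: 180,000,000·1.000875·0.17036 = BRL 30,691,631.70.
Swap to BRL now, deposit: 180,000,000·0.17427·1.0043666667 = BRL 31,505,576.22.
The quoted forward undervalues THB, so borrow THB, convert to BRL at spot, deposit the BRL at 5.24%, and buy THB forward at 0.17036 to cover the loan.
The gap between the two covered legs is BRL 813,945.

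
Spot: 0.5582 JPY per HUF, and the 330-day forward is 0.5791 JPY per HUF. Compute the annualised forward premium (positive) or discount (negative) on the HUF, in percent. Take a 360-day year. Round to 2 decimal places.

T = 330/360 years.
HUF trades forward at +3.74418% vs spot over the period.
Annualise by dividing by T: 0.0374418 / (330/360) = 0.040846 → 4.08%.

+4.08%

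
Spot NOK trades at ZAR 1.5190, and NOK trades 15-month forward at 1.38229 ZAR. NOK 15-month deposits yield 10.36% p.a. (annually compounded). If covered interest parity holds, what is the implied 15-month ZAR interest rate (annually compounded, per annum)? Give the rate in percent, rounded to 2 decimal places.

2.34%

T = 15/12 years.
F/S = 1.38229/1.519 = 0.9100000 = (growth of ZAR) / (growth of NOK).
The NOK side grows by (1 + 0.1036)^(15/12) = 1.1311355.
So the ZAR growth factor = 1.0293333.
r = 1.0293333^(12/15) − 1 = 0.023399 → 2.34%.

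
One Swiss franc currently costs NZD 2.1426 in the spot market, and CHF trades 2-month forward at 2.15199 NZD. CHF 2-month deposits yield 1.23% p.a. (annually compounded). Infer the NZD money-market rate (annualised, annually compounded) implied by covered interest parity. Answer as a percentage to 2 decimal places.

3.92%

T = 2/12 years.
CIP gives F = S · g_NZD/g_CHF, so g_NZD/g_CHF = 2.15199/2.1426 = 1.0043825.
The CHF side grows by (1 + 0.0123)^(2/12) = 1.0020396.
Hence g_NZD = 1.006431.
Annualise: 1.006431^(12/2) − 1 = 0.039212 = 3.92%.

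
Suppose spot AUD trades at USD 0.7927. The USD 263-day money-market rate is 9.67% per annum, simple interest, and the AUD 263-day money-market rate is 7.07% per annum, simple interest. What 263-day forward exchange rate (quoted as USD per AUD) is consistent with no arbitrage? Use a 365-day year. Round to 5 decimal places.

0.80683

T = 263/365 years.
Growth of 1 USD over T: 1 + 0.0967×263/365 = 1.069677.
Growth of 1 AUD over T: 1 + 0.0707×263/365 = 1.0509427.
Forward (USD per AUD) = 0.7927 × 1.069677 / 1.0509427 = 0.8068308.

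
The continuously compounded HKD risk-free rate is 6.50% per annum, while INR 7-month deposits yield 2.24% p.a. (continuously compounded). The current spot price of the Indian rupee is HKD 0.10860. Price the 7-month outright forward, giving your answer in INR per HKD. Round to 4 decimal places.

8.9821

T = 7/12 years.
Growth of 1 HKD over T: e^(0.0650×7/12) = 1.0386447.
INR growth factor: e^(0.0224×7/12) = 1.0131524.
CIP: F = S · (grow HKD)/(grow INR) = 0.1086 × 1.0386447/1.0131524 = 0.1113325 HKD per INR.
Quoted the other way: 1/0.1113325 = 8.9821 INR per HKD.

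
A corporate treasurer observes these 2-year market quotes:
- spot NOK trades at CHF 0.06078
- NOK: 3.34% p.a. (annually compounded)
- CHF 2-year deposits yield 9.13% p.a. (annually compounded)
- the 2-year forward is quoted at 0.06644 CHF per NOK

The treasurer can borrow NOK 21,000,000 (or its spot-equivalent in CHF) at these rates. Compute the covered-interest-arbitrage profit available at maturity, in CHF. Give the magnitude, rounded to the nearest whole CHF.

T = 2 years.
Route A — deposit NOK, sell forward: 21,000,000 × 1.06791556 × 0.06644 = CHF 1,489,998.51.
Route B — convert at spot, deposit CHF: 21,000,000 × 0.06078 × 1.19093569 = CHF 1,520,086.50.
The quoted forward undervalues NOK, so borrow NOK, convert to CHF at spot, deposit the CHF at 9.13%, and buy NOK forward at 0.06644 to cover the loan.
The gap between the two covered legs is CHF 30,088.

CHF 30,088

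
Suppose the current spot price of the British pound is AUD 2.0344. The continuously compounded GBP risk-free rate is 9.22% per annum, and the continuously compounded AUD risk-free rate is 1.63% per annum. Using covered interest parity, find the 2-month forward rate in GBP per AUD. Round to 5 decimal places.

T = 2/12 years.
Growth of 1 AUD over T: e^(0.0163×2/12) = 1.0027204.
Growth of 1 GBP over T: e^(0.0922×2/12) = 1.0154853.
Forward (AUD per GBP) = 2.0344 × 1.0027204 / 1.0154853 = 2.008827.
Quoted the other way: 1/2.008827 = 0.49780 GBP per AUD.

0.49780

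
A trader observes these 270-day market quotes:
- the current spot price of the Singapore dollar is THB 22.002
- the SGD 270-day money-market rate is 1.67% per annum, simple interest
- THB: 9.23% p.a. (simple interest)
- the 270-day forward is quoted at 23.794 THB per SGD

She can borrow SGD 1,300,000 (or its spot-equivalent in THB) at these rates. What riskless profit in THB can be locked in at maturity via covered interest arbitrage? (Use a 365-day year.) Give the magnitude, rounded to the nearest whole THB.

T = 270/365 years.
Keep in SGD, deliver into the forward: 1,300,000·1.0123534247·23.794 = THB 31,314,318.60.
Swap to THB now, deposit: 1,300,000·22.002·1.0682767123 = THB 30,555,491.49.
The quoted forward overvalues SGD, so borrow THB, buy SGD at spot, deposit the SGD at 1.67%, and sell the proceeds forward at 23.794.
The gap between the two covered legs is THB 758,827.

THB 758,827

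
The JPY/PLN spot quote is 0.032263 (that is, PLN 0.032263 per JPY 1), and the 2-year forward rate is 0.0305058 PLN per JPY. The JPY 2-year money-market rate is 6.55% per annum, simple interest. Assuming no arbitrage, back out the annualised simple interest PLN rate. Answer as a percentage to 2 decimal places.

3.47%

T = 2 years.
By CIP, F/S equals the PLN-to-JPY growth ratio: 0.0305058/0.032263 = 0.9455351.
The JPY side grows by 1 + 0.0655×2 = 1.131000.
So the PLN growth factor = 1.0694002.
(1.0694002 − 1)/T = 0.034700, i.e. 3.47%.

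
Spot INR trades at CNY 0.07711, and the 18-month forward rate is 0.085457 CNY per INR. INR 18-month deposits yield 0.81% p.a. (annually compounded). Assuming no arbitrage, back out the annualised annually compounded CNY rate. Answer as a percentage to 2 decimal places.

T = 18/12 years.
CIP gives F = S · g_CNY/g_INR, so g_CNY/g_INR = 0.085457/0.07711 = 1.1082480.
The INR side grows by (1 + 0.0081)^(18/12) = 1.0121746.
That pins the CNY growth at 1.1217405.
Annualise: 1.1217405^(12/18) − 1 = 0.079597 = 7.96%.

7.96%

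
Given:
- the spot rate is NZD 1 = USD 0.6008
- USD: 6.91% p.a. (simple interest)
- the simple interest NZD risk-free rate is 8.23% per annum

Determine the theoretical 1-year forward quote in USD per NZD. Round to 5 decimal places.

T = 1 year.
Growth of 1 USD over T: 1 + 0.0691×1 = 1.069100.
NZD accumulates by 1 + 0.0823×1 = 1.082300.
So F = 0.6008 × 1.069100 / 1.082300 = 0.5934725 (USD/NZD).

0.59347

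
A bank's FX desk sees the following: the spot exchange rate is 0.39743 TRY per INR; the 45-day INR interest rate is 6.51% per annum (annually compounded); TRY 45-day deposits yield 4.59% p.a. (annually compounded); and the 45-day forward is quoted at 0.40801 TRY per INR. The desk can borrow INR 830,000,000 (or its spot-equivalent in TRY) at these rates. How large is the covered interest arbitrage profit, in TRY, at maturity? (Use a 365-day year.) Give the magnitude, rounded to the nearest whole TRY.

TRY 9,594,684

T = 45/365 years.
Keep in INR, deliver into the forward: 830,000,000·1.00780590052·0.40801 = TRY 341,291,754.94.
Swap to TRY now, deposit: 830,000,000·0.39743·1.00554820899 = TRY 331,697,070.50.
The quoted forward overvalues INR, so borrow TRY, buy INR at spot, deposit the INR at 6.51%, and sell the proceeds forward at 0.40801.
The gap between the two covered legs is TRY 9,594,684.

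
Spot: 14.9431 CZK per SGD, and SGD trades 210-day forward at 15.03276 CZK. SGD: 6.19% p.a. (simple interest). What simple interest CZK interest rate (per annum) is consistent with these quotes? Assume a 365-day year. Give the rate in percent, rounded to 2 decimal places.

7.27%

T = 210/365 years.
By CIP, F/S equals the CZK-to-SGD growth ratio: 15.03276/14.9431 = 1.0060001.
SGD growth factor: 1 + 0.0619×210/365 = 1.0356137.
Hence g_CZK = 1.0418275.
r = (1.0418275 − 1)/(210/365) = 0.072700 → 7.27%.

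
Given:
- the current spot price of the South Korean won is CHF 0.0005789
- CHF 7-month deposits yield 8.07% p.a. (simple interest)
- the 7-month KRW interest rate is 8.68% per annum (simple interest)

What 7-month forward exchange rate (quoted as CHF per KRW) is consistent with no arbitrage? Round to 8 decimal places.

T = 7/12 years.
CHF accumulates by 1 + 0.0807×7/12 = 1.047075.
Growth of 1 KRW over T: 1 + 0.0868×7/12 = 1.0506333.
So F = 0.0005789 × 1.047075 / 1.0506333 = 0.0005769394 (CHF/KRW).

0.00057694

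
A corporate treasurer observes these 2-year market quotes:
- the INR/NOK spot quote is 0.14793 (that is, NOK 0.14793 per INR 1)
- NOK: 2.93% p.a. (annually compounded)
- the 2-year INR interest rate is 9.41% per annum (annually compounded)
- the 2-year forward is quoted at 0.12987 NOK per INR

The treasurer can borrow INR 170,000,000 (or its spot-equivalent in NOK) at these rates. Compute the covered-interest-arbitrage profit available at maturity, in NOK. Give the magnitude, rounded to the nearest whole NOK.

T = 2 years.
Route A — deposit INR, sell forward: 170,000,000 × 1.19705481 × 0.12987 = NOK 26,428,456.39.
Route B — convert at spot, deposit NOK: 170,000,000 × 0.14793 × 1.05945849 = NOK 26,643,368.05.
The quoted forward undervalues INR, so borrow INR, convert to NOK at spot, deposit the NOK at 2.93%, and buy INR forward at 0.12987 to cover the loan.
Profit = 26,643,368.05 − 26,428,456.39 = NOK 214,912.

NOK 214,912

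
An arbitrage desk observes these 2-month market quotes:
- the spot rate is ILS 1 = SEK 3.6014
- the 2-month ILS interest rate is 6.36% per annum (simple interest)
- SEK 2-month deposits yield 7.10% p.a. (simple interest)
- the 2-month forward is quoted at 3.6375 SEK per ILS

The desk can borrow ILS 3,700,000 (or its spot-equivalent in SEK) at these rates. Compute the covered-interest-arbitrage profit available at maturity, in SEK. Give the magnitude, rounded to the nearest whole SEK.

SEK 118,551

T = 2/12 years.
Route A — deposit ILS, sell forward: 3,700,000 × 1.010600 × 3.6375 = SEK 13,601,412.75.
Route B — convert at spot, deposit SEK: 3,700,000 × 3.6014 × 1.0118333333 = SEK 13,482,861.30.
The quoted forward overvalues ILS, so borrow SEK, buy ILS at spot, deposit the ILS at 6.36%, and sell the proceeds forward at 3.6375.
The gap between the two covered legs is SEK 118,551.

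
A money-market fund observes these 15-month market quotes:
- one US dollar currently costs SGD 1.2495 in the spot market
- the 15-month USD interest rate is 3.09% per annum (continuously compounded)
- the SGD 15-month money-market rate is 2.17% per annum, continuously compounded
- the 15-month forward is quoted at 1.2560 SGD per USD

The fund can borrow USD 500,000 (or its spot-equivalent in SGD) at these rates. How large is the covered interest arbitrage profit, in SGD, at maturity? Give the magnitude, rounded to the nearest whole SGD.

SGD 10,803

T = 15/12 years.
Route A — deposit USD, sell forward: 500,000 × 1.03938064 × 1.2560 = SGD 652,731.04.
Route B — convert at spot, deposit SGD: 500,000 × 1.2495 × 1.02749623 = SGD 641,928.27.
The quoted forward overvalues USD, so borrow SGD, buy USD at spot, deposit the USD at 3.09%, and sell the proceeds forward at 1.2560.
Profit = 652,731.04 − 641,928.27 = SGD 10,803.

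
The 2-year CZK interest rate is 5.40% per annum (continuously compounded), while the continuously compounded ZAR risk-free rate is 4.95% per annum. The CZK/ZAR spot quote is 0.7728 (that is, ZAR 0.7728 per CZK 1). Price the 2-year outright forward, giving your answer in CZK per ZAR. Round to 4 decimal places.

T = 2 years.
ZAR accumulates by e^(0.0495×2) = 1.1040663.
Growth of 1 CZK over T: e^(0.0540×2) = 1.1140477.
Forward (ZAR per CZK) = 0.7728 × 1.1040663 / 1.1140477 = 0.7658760.
Quoted the other way: 1/0.7658760 = 1.3057 CZK per ZAR.

1.3057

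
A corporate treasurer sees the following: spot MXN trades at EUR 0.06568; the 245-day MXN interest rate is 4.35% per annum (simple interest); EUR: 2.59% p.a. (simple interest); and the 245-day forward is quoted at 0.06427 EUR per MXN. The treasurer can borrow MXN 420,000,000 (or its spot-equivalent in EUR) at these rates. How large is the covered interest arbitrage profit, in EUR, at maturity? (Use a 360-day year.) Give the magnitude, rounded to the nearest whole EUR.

T = 245/360 years.
Route A — deposit MXN, sell forward: 420,000,000 × 1.0296041667 × 0.06427 = EUR 27,792,517.11.
Route B — convert at spot, deposit EUR: 420,000,000 × 0.06568 × 1.0176263889 = EUR 28,071,834.51.
The quoted forward undervalues MXN, so borrow MXN, convert to EUR at spot, deposit the EUR at 2.59%, and buy MXN forward at 0.06427 to cover the loan.
The gap between the two covered legs is EUR 279,317.

EUR 279,317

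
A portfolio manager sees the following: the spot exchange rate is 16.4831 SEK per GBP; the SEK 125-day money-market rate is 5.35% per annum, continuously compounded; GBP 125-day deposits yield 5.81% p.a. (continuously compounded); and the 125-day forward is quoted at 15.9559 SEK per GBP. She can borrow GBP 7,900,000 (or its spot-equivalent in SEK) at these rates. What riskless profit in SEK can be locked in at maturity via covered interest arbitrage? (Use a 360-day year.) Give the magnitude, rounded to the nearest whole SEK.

SEK 4,037,700

T = 125/360 years.
Keep in GBP, deliver into the forward: 7,900,000·1.02037847369·15.9559 = SEK 128,620,349.42.
Swap to SEK now, deposit: 7,900,000·16.4831·1.01875000338 = SEK 132,658,049.63.
The quoted forward undervalues GBP, so borrow GBP, convert to SEK at spot, deposit the SEK at 5.35%, and buy GBP forward at 15.9559 to cover the loan.
Arbitrage profit = |128,620,349.42 − 132,658,049.63| = SEK 4,037,700.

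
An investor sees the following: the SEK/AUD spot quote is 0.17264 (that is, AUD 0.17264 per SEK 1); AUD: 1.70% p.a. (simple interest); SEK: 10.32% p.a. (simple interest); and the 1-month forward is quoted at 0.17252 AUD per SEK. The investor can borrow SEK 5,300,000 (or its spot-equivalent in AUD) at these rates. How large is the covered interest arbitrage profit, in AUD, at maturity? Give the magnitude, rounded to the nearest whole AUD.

AUD 5,931

T = 1/12 years.
Route A — deposit SEK, sell forward: 5,300,000 × 1.008600 × 0.17252 = AUD 922,219.46.
Route B — convert at spot, deposit AUD: 5,300,000 × 0.17264 × 1.00141667 = AUD 916,288.24.
The quoted forward overvalues SEK, so borrow AUD, buy SEK at spot, deposit the SEK at 10.32%, and sell the proceeds forward at 0.17252.
The gap between the two covered legs is AUD 5,931.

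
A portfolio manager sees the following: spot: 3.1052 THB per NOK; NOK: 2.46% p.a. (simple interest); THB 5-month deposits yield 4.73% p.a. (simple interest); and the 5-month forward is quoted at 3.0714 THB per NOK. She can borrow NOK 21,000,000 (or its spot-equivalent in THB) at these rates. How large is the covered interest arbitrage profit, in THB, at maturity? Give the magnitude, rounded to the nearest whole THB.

THB 1,333,846

T = 5/12 years.
Route A — deposit NOK, sell forward: 21,000,000 × 1.010250 × 3.0714 = THB 65,160,518.85.
Route B — convert at spot, deposit THB: 21,000,000 × 3.1052 × 1.0197083333 = THB 66,494,364.65.
The quoted forward undervalues NOK, so borrow NOK, convert to THB at spot, deposit the THB at 4.73%, and buy NOK forward at 3.0714 to cover the loan.
Profit = 66,494,364.65 − 65,160,518.85 = THB 1,333,846.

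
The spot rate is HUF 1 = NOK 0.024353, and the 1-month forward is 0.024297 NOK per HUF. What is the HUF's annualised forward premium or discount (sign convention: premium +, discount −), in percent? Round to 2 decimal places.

T = 1/12 years.
Period premium: (0.024297 − 0.024353)/0.024353 = -0.0022995.
Per annum: -0.0022995 / (1/12) = -0.027594 = -2.76%.

-2.76%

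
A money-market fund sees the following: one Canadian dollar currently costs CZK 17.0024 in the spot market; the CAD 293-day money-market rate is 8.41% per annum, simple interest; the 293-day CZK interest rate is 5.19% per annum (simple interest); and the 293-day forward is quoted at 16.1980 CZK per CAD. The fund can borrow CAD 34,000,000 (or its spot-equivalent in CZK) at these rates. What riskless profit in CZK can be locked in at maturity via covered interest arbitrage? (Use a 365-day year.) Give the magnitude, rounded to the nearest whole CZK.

T = 293/365 years.
Keep in CAD, deliver into the forward: 34,000,000·1.06751041096·16.1980 = CZK 587,912,143.65.
Swap to CZK now, deposit: 34,000,000·17.0024·1.04166219178 = CZK 602,165,746.48.
The quoted forward undervalues CAD, so borrow CAD, convert to CZK at spot, deposit the CZK at 5.19%, and buy CAD forward at 16.1980 to cover the loan.
Arbitrage profit = |587,912,143.65 − 602,165,746.48| = CZK 14,253,603.

CZK 14,253,603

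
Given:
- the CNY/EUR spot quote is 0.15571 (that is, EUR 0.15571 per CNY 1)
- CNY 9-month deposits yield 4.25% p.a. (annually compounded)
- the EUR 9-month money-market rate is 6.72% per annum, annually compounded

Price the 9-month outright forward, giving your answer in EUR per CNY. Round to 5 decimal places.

0.15847

T = 9/12 years.
EUR growth factor: (1 + 0.0672)^(9/12) = 1.0499881.
CNY growth factor: (1 + 0.0425)^(9/12) = 1.0317086.
CIP: F = S · (grow EUR)/(grow CNY) = 0.15571 × 1.0499881/1.0317086 = 0.1584688 EUR per CNY.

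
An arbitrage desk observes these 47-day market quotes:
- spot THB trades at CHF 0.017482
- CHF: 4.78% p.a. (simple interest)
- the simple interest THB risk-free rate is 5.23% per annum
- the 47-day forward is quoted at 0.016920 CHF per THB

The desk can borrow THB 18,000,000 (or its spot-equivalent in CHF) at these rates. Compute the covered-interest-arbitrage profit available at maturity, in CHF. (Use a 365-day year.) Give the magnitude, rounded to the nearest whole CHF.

CHF 10,002

T = 47/365 years.
Invest the THB and cover forward: 18,000,000 × 1.00673452 × 0.016920 = CHF 306,611.07.
Convert at spot and invest in CHF: 18,000,000 × 0.017482 × 1.00615507 = CHF 316,612.85.
The quoted forward undervalues THB, so borrow THB, convert to CHF at spot, deposit the CHF at 4.78%, and buy THB forward at 0.016920 to cover the loan.
Profit = 316,612.85 − 306,611.07 = CHF 10,002.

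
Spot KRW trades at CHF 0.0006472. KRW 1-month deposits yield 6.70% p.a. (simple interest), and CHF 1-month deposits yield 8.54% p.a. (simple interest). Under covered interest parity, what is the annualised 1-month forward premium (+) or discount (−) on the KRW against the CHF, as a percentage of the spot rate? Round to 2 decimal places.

T = 1/12 years.
F = S · g_CHF/g_KRW = 0.0006472 × 1.0071167/1.0055833 = 0.0006481869.
Annualised premium = (F − S)/S × (1/T) = (0.0006481869 − 0.0006472)/0.0006472 ÷ (1/12) = 1.83%.

+1.83%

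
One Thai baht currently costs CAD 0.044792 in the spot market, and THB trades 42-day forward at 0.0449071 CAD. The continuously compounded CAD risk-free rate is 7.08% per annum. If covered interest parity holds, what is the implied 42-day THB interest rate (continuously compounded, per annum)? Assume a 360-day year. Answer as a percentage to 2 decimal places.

4.88%

T = 42/360 years.
CIP gives F = S · g_CAD/g_THB, so g_CAD/g_THB = 0.0449071/0.044792 = 1.0025697.
CAD growth factor: e^(0.0708×42/360) = 1.0082942.
That pins the THB growth at 1.0057098.
Take logs: ln 1.0057098 / (42/360) = 0.048802, so 4.88%.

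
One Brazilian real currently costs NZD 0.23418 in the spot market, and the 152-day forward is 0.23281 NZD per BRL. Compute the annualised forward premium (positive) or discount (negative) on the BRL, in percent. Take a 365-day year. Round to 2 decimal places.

T = 152/365 years.
BRL trades forward at -0.58502% vs spot over the period.
×(1/T) gives -1.40% p.a.

-1.40%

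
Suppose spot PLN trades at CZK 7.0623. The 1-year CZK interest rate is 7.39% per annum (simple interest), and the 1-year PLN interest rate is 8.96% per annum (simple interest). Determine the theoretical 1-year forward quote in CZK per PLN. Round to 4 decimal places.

T = 1 year.
CZK accumulates by 1 + 0.0739×1 = 1.073900.
Growth of 1 PLN over T: 1 + 0.0896×1 = 1.089600.
So F = 7.0623 × 1.073900 / 1.089600 = 6.960540 (CZK/PLN).

6.9605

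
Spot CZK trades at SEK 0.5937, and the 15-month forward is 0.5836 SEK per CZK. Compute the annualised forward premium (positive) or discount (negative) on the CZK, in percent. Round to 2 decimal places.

T = 15/12 years.
CZK trades forward at -1.70120% vs spot over the period.
Annualise by dividing by T: -0.0170120 / (15/12) = -0.013610 → -1.36%.

-1.36%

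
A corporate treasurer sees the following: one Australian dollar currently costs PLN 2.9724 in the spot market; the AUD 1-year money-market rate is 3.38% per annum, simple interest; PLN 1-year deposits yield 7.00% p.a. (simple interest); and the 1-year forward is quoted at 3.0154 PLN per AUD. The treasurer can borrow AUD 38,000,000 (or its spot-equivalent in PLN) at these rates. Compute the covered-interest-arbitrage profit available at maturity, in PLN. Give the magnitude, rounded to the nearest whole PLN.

PLN 2,399,604

T = 1 year.
Route A — deposit AUD, sell forward: 38,000,000 × 1.033800 × 3.0154 = PLN 118,458,179.76.
Route B — convert at spot, deposit PLN: 38,000,000 × 2.9724 × 1.070000 = PLN 120,857,784.00.
The quoted forward undervalues AUD, so borrow AUD, convert to PLN at spot, deposit the PLN at 7.00%, and buy AUD forward at 3.0154 to cover the loan.
Arbitrage profit = |118,458,179.76 − 120,857,784.00| = PLN 2,399,604.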